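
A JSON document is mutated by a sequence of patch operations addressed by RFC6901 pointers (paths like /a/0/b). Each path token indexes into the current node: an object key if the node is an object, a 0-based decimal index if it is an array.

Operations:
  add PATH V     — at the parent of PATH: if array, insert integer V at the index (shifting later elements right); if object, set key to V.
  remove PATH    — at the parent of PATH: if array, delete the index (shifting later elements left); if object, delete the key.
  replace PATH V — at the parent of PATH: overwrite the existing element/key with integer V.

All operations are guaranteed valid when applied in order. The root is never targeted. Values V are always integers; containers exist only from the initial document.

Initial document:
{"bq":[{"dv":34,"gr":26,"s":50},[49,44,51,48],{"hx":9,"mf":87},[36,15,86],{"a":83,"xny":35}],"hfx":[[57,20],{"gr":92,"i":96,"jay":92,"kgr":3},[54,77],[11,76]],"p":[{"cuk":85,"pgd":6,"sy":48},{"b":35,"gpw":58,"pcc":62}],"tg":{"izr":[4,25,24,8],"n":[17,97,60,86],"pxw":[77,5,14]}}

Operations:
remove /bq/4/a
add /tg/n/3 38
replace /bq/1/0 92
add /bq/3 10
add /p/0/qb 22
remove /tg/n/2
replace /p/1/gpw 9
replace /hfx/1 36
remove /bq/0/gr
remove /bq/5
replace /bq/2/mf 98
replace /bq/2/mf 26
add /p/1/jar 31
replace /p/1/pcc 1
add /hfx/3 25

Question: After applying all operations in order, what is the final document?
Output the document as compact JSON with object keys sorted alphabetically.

Answer: {"bq":[{"dv":34,"s":50},[92,44,51,48],{"hx":9,"mf":26},10,[36,15,86]],"hfx":[[57,20],36,[54,77],25,[11,76]],"p":[{"cuk":85,"pgd":6,"qb":22,"sy":48},{"b":35,"gpw":9,"jar":31,"pcc":1}],"tg":{"izr":[4,25,24,8],"n":[17,97,38,86],"pxw":[77,5,14]}}

Derivation:
After op 1 (remove /bq/4/a): {"bq":[{"dv":34,"gr":26,"s":50},[49,44,51,48],{"hx":9,"mf":87},[36,15,86],{"xny":35}],"hfx":[[57,20],{"gr":92,"i":96,"jay":92,"kgr":3},[54,77],[11,76]],"p":[{"cuk":85,"pgd":6,"sy":48},{"b":35,"gpw":58,"pcc":62}],"tg":{"izr":[4,25,24,8],"n":[17,97,60,86],"pxw":[77,5,14]}}
After op 2 (add /tg/n/3 38): {"bq":[{"dv":34,"gr":26,"s":50},[49,44,51,48],{"hx":9,"mf":87},[36,15,86],{"xny":35}],"hfx":[[57,20],{"gr":92,"i":96,"jay":92,"kgr":3},[54,77],[11,76]],"p":[{"cuk":85,"pgd":6,"sy":48},{"b":35,"gpw":58,"pcc":62}],"tg":{"izr":[4,25,24,8],"n":[17,97,60,38,86],"pxw":[77,5,14]}}
After op 3 (replace /bq/1/0 92): {"bq":[{"dv":34,"gr":26,"s":50},[92,44,51,48],{"hx":9,"mf":87},[36,15,86],{"xny":35}],"hfx":[[57,20],{"gr":92,"i":96,"jay":92,"kgr":3},[54,77],[11,76]],"p":[{"cuk":85,"pgd":6,"sy":48},{"b":35,"gpw":58,"pcc":62}],"tg":{"izr":[4,25,24,8],"n":[17,97,60,38,86],"pxw":[77,5,14]}}
After op 4 (add /bq/3 10): {"bq":[{"dv":34,"gr":26,"s":50},[92,44,51,48],{"hx":9,"mf":87},10,[36,15,86],{"xny":35}],"hfx":[[57,20],{"gr":92,"i":96,"jay":92,"kgr":3},[54,77],[11,76]],"p":[{"cuk":85,"pgd":6,"sy":48},{"b":35,"gpw":58,"pcc":62}],"tg":{"izr":[4,25,24,8],"n":[17,97,60,38,86],"pxw":[77,5,14]}}
After op 5 (add /p/0/qb 22): {"bq":[{"dv":34,"gr":26,"s":50},[92,44,51,48],{"hx":9,"mf":87},10,[36,15,86],{"xny":35}],"hfx":[[57,20],{"gr":92,"i":96,"jay":92,"kgr":3},[54,77],[11,76]],"p":[{"cuk":85,"pgd":6,"qb":22,"sy":48},{"b":35,"gpw":58,"pcc":62}],"tg":{"izr":[4,25,24,8],"n":[17,97,60,38,86],"pxw":[77,5,14]}}
After op 6 (remove /tg/n/2): {"bq":[{"dv":34,"gr":26,"s":50},[92,44,51,48],{"hx":9,"mf":87},10,[36,15,86],{"xny":35}],"hfx":[[57,20],{"gr":92,"i":96,"jay":92,"kgr":3},[54,77],[11,76]],"p":[{"cuk":85,"pgd":6,"qb":22,"sy":48},{"b":35,"gpw":58,"pcc":62}],"tg":{"izr":[4,25,24,8],"n":[17,97,38,86],"pxw":[77,5,14]}}
After op 7 (replace /p/1/gpw 9): {"bq":[{"dv":34,"gr":26,"s":50},[92,44,51,48],{"hx":9,"mf":87},10,[36,15,86],{"xny":35}],"hfx":[[57,20],{"gr":92,"i":96,"jay":92,"kgr":3},[54,77],[11,76]],"p":[{"cuk":85,"pgd":6,"qb":22,"sy":48},{"b":35,"gpw":9,"pcc":62}],"tg":{"izr":[4,25,24,8],"n":[17,97,38,86],"pxw":[77,5,14]}}
After op 8 (replace /hfx/1 36): {"bq":[{"dv":34,"gr":26,"s":50},[92,44,51,48],{"hx":9,"mf":87},10,[36,15,86],{"xny":35}],"hfx":[[57,20],36,[54,77],[11,76]],"p":[{"cuk":85,"pgd":6,"qb":22,"sy":48},{"b":35,"gpw":9,"pcc":62}],"tg":{"izr":[4,25,24,8],"n":[17,97,38,86],"pxw":[77,5,14]}}
After op 9 (remove /bq/0/gr): {"bq":[{"dv":34,"s":50},[92,44,51,48],{"hx":9,"mf":87},10,[36,15,86],{"xny":35}],"hfx":[[57,20],36,[54,77],[11,76]],"p":[{"cuk":85,"pgd":6,"qb":22,"sy":48},{"b":35,"gpw":9,"pcc":62}],"tg":{"izr":[4,25,24,8],"n":[17,97,38,86],"pxw":[77,5,14]}}
After op 10 (remove /bq/5): {"bq":[{"dv":34,"s":50},[92,44,51,48],{"hx":9,"mf":87},10,[36,15,86]],"hfx":[[57,20],36,[54,77],[11,76]],"p":[{"cuk":85,"pgd":6,"qb":22,"sy":48},{"b":35,"gpw":9,"pcc":62}],"tg":{"izr":[4,25,24,8],"n":[17,97,38,86],"pxw":[77,5,14]}}
After op 11 (replace /bq/2/mf 98): {"bq":[{"dv":34,"s":50},[92,44,51,48],{"hx":9,"mf":98},10,[36,15,86]],"hfx":[[57,20],36,[54,77],[11,76]],"p":[{"cuk":85,"pgd":6,"qb":22,"sy":48},{"b":35,"gpw":9,"pcc":62}],"tg":{"izr":[4,25,24,8],"n":[17,97,38,86],"pxw":[77,5,14]}}
After op 12 (replace /bq/2/mf 26): {"bq":[{"dv":34,"s":50},[92,44,51,48],{"hx":9,"mf":26},10,[36,15,86]],"hfx":[[57,20],36,[54,77],[11,76]],"p":[{"cuk":85,"pgd":6,"qb":22,"sy":48},{"b":35,"gpw":9,"pcc":62}],"tg":{"izr":[4,25,24,8],"n":[17,97,38,86],"pxw":[77,5,14]}}
After op 13 (add /p/1/jar 31): {"bq":[{"dv":34,"s":50},[92,44,51,48],{"hx":9,"mf":26},10,[36,15,86]],"hfx":[[57,20],36,[54,77],[11,76]],"p":[{"cuk":85,"pgd":6,"qb":22,"sy":48},{"b":35,"gpw":9,"jar":31,"pcc":62}],"tg":{"izr":[4,25,24,8],"n":[17,97,38,86],"pxw":[77,5,14]}}
After op 14 (replace /p/1/pcc 1): {"bq":[{"dv":34,"s":50},[92,44,51,48],{"hx":9,"mf":26},10,[36,15,86]],"hfx":[[57,20],36,[54,77],[11,76]],"p":[{"cuk":85,"pgd":6,"qb":22,"sy":48},{"b":35,"gpw":9,"jar":31,"pcc":1}],"tg":{"izr":[4,25,24,8],"n":[17,97,38,86],"pxw":[77,5,14]}}
After op 15 (add /hfx/3 25): {"bq":[{"dv":34,"s":50},[92,44,51,48],{"hx":9,"mf":26},10,[36,15,86]],"hfx":[[57,20],36,[54,77],25,[11,76]],"p":[{"cuk":85,"pgd":6,"qb":22,"sy":48},{"b":35,"gpw":9,"jar":31,"pcc":1}],"tg":{"izr":[4,25,24,8],"n":[17,97,38,86],"pxw":[77,5,14]}}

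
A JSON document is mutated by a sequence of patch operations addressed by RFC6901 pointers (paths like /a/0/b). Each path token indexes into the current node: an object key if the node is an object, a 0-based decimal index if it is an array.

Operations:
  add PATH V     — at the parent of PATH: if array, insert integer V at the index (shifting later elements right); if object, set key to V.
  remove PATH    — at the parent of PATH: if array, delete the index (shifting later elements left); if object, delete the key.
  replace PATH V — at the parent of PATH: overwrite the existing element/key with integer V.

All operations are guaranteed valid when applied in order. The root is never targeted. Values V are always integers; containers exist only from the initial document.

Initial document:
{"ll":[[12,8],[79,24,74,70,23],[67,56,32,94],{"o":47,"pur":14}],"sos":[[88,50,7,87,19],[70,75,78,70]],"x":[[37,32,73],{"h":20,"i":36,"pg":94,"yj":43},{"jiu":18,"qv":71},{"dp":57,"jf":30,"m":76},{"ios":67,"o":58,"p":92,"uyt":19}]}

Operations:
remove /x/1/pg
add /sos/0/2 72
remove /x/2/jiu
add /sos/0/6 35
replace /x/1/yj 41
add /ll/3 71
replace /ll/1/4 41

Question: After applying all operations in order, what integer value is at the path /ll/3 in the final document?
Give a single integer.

Answer: 71

Derivation:
After op 1 (remove /x/1/pg): {"ll":[[12,8],[79,24,74,70,23],[67,56,32,94],{"o":47,"pur":14}],"sos":[[88,50,7,87,19],[70,75,78,70]],"x":[[37,32,73],{"h":20,"i":36,"yj":43},{"jiu":18,"qv":71},{"dp":57,"jf":30,"m":76},{"ios":67,"o":58,"p":92,"uyt":19}]}
After op 2 (add /sos/0/2 72): {"ll":[[12,8],[79,24,74,70,23],[67,56,32,94],{"o":47,"pur":14}],"sos":[[88,50,72,7,87,19],[70,75,78,70]],"x":[[37,32,73],{"h":20,"i":36,"yj":43},{"jiu":18,"qv":71},{"dp":57,"jf":30,"m":76},{"ios":67,"o":58,"p":92,"uyt":19}]}
After op 3 (remove /x/2/jiu): {"ll":[[12,8],[79,24,74,70,23],[67,56,32,94],{"o":47,"pur":14}],"sos":[[88,50,72,7,87,19],[70,75,78,70]],"x":[[37,32,73],{"h":20,"i":36,"yj":43},{"qv":71},{"dp":57,"jf":30,"m":76},{"ios":67,"o":58,"p":92,"uyt":19}]}
After op 4 (add /sos/0/6 35): {"ll":[[12,8],[79,24,74,70,23],[67,56,32,94],{"o":47,"pur":14}],"sos":[[88,50,72,7,87,19,35],[70,75,78,70]],"x":[[37,32,73],{"h":20,"i":36,"yj":43},{"qv":71},{"dp":57,"jf":30,"m":76},{"ios":67,"o":58,"p":92,"uyt":19}]}
After op 5 (replace /x/1/yj 41): {"ll":[[12,8],[79,24,74,70,23],[67,56,32,94],{"o":47,"pur":14}],"sos":[[88,50,72,7,87,19,35],[70,75,78,70]],"x":[[37,32,73],{"h":20,"i":36,"yj":41},{"qv":71},{"dp":57,"jf":30,"m":76},{"ios":67,"o":58,"p":92,"uyt":19}]}
After op 6 (add /ll/3 71): {"ll":[[12,8],[79,24,74,70,23],[67,56,32,94],71,{"o":47,"pur":14}],"sos":[[88,50,72,7,87,19,35],[70,75,78,70]],"x":[[37,32,73],{"h":20,"i":36,"yj":41},{"qv":71},{"dp":57,"jf":30,"m":76},{"ios":67,"o":58,"p":92,"uyt":19}]}
After op 7 (replace /ll/1/4 41): {"ll":[[12,8],[79,24,74,70,41],[67,56,32,94],71,{"o":47,"pur":14}],"sos":[[88,50,72,7,87,19,35],[70,75,78,70]],"x":[[37,32,73],{"h":20,"i":36,"yj":41},{"qv":71},{"dp":57,"jf":30,"m":76},{"ios":67,"o":58,"p":92,"uyt":19}]}
Value at /ll/3: 71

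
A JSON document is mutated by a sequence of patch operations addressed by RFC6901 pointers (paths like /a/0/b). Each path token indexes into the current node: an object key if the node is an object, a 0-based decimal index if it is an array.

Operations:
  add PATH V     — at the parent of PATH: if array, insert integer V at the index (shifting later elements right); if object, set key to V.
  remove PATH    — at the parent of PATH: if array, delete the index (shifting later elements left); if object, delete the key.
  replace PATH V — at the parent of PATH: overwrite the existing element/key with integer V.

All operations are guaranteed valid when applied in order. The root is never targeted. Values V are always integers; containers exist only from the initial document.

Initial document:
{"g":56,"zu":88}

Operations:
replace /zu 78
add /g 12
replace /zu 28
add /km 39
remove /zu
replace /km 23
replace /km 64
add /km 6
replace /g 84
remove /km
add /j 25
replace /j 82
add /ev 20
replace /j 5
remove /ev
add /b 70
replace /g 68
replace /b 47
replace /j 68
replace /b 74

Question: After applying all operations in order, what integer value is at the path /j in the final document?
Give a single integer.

After op 1 (replace /zu 78): {"g":56,"zu":78}
After op 2 (add /g 12): {"g":12,"zu":78}
After op 3 (replace /zu 28): {"g":12,"zu":28}
After op 4 (add /km 39): {"g":12,"km":39,"zu":28}
After op 5 (remove /zu): {"g":12,"km":39}
After op 6 (replace /km 23): {"g":12,"km":23}
After op 7 (replace /km 64): {"g":12,"km":64}
After op 8 (add /km 6): {"g":12,"km":6}
After op 9 (replace /g 84): {"g":84,"km":6}
After op 10 (remove /km): {"g":84}
After op 11 (add /j 25): {"g":84,"j":25}
After op 12 (replace /j 82): {"g":84,"j":82}
After op 13 (add /ev 20): {"ev":20,"g":84,"j":82}
After op 14 (replace /j 5): {"ev":20,"g":84,"j":5}
After op 15 (remove /ev): {"g":84,"j":5}
After op 16 (add /b 70): {"b":70,"g":84,"j":5}
After op 17 (replace /g 68): {"b":70,"g":68,"j":5}
After op 18 (replace /b 47): {"b":47,"g":68,"j":5}
After op 19 (replace /j 68): {"b":47,"g":68,"j":68}
After op 20 (replace /b 74): {"b":74,"g":68,"j":68}
Value at /j: 68

Answer: 68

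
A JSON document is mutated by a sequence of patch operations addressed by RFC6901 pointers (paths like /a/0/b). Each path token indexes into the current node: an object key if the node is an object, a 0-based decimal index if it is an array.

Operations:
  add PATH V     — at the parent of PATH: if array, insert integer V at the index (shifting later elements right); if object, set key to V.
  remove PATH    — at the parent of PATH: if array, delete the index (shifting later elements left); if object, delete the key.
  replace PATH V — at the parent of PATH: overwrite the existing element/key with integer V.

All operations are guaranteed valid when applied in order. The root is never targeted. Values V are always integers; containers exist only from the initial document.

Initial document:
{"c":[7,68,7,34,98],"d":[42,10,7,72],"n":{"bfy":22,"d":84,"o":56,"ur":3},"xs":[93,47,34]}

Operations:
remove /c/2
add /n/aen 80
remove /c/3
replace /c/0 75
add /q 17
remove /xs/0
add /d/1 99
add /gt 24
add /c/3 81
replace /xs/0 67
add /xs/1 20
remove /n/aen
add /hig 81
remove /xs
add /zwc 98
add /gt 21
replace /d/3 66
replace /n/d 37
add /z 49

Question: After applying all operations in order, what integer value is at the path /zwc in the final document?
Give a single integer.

After op 1 (remove /c/2): {"c":[7,68,34,98],"d":[42,10,7,72],"n":{"bfy":22,"d":84,"o":56,"ur":3},"xs":[93,47,34]}
After op 2 (add /n/aen 80): {"c":[7,68,34,98],"d":[42,10,7,72],"n":{"aen":80,"bfy":22,"d":84,"o":56,"ur":3},"xs":[93,47,34]}
After op 3 (remove /c/3): {"c":[7,68,34],"d":[42,10,7,72],"n":{"aen":80,"bfy":22,"d":84,"o":56,"ur":3},"xs":[93,47,34]}
After op 4 (replace /c/0 75): {"c":[75,68,34],"d":[42,10,7,72],"n":{"aen":80,"bfy":22,"d":84,"o":56,"ur":3},"xs":[93,47,34]}
After op 5 (add /q 17): {"c":[75,68,34],"d":[42,10,7,72],"n":{"aen":80,"bfy":22,"d":84,"o":56,"ur":3},"q":17,"xs":[93,47,34]}
After op 6 (remove /xs/0): {"c":[75,68,34],"d":[42,10,7,72],"n":{"aen":80,"bfy":22,"d":84,"o":56,"ur":3},"q":17,"xs":[47,34]}
After op 7 (add /d/1 99): {"c":[75,68,34],"d":[42,99,10,7,72],"n":{"aen":80,"bfy":22,"d":84,"o":56,"ur":3},"q":17,"xs":[47,34]}
After op 8 (add /gt 24): {"c":[75,68,34],"d":[42,99,10,7,72],"gt":24,"n":{"aen":80,"bfy":22,"d":84,"o":56,"ur":3},"q":17,"xs":[47,34]}
After op 9 (add /c/3 81): {"c":[75,68,34,81],"d":[42,99,10,7,72],"gt":24,"n":{"aen":80,"bfy":22,"d":84,"o":56,"ur":3},"q":17,"xs":[47,34]}
After op 10 (replace /xs/0 67): {"c":[75,68,34,81],"d":[42,99,10,7,72],"gt":24,"n":{"aen":80,"bfy":22,"d":84,"o":56,"ur":3},"q":17,"xs":[67,34]}
After op 11 (add /xs/1 20): {"c":[75,68,34,81],"d":[42,99,10,7,72],"gt":24,"n":{"aen":80,"bfy":22,"d":84,"o":56,"ur":3},"q":17,"xs":[67,20,34]}
After op 12 (remove /n/aen): {"c":[75,68,34,81],"d":[42,99,10,7,72],"gt":24,"n":{"bfy":22,"d":84,"o":56,"ur":3},"q":17,"xs":[67,20,34]}
After op 13 (add /hig 81): {"c":[75,68,34,81],"d":[42,99,10,7,72],"gt":24,"hig":81,"n":{"bfy":22,"d":84,"o":56,"ur":3},"q":17,"xs":[67,20,34]}
After op 14 (remove /xs): {"c":[75,68,34,81],"d":[42,99,10,7,72],"gt":24,"hig":81,"n":{"bfy":22,"d":84,"o":56,"ur":3},"q":17}
After op 15 (add /zwc 98): {"c":[75,68,34,81],"d":[42,99,10,7,72],"gt":24,"hig":81,"n":{"bfy":22,"d":84,"o":56,"ur":3},"q":17,"zwc":98}
After op 16 (add /gt 21): {"c":[75,68,34,81],"d":[42,99,10,7,72],"gt":21,"hig":81,"n":{"bfy":22,"d":84,"o":56,"ur":3},"q":17,"zwc":98}
After op 17 (replace /d/3 66): {"c":[75,68,34,81],"d":[42,99,10,66,72],"gt":21,"hig":81,"n":{"bfy":22,"d":84,"o":56,"ur":3},"q":17,"zwc":98}
After op 18 (replace /n/d 37): {"c":[75,68,34,81],"d":[42,99,10,66,72],"gt":21,"hig":81,"n":{"bfy":22,"d":37,"o":56,"ur":3},"q":17,"zwc":98}
After op 19 (add /z 49): {"c":[75,68,34,81],"d":[42,99,10,66,72],"gt":21,"hig":81,"n":{"bfy":22,"d":37,"o":56,"ur":3},"q":17,"z":49,"zwc":98}
Value at /zwc: 98

Answer: 98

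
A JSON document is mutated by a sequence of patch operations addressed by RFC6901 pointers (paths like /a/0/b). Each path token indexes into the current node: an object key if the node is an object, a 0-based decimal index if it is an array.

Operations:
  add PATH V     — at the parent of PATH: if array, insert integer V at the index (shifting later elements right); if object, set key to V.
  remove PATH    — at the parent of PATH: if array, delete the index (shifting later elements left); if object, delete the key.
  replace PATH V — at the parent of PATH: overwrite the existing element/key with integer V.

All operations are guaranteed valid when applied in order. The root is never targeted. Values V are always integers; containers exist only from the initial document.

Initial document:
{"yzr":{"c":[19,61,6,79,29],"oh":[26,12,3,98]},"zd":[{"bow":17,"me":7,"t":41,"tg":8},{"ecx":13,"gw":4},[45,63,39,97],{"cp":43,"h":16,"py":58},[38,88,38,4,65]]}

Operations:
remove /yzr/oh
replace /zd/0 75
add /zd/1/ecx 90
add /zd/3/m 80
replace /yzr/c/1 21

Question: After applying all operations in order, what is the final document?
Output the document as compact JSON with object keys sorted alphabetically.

Answer: {"yzr":{"c":[19,21,6,79,29]},"zd":[75,{"ecx":90,"gw":4},[45,63,39,97],{"cp":43,"h":16,"m":80,"py":58},[38,88,38,4,65]]}

Derivation:
After op 1 (remove /yzr/oh): {"yzr":{"c":[19,61,6,79,29]},"zd":[{"bow":17,"me":7,"t":41,"tg":8},{"ecx":13,"gw":4},[45,63,39,97],{"cp":43,"h":16,"py":58},[38,88,38,4,65]]}
After op 2 (replace /zd/0 75): {"yzr":{"c":[19,61,6,79,29]},"zd":[75,{"ecx":13,"gw":4},[45,63,39,97],{"cp":43,"h":16,"py":58},[38,88,38,4,65]]}
After op 3 (add /zd/1/ecx 90): {"yzr":{"c":[19,61,6,79,29]},"zd":[75,{"ecx":90,"gw":4},[45,63,39,97],{"cp":43,"h":16,"py":58},[38,88,38,4,65]]}
After op 4 (add /zd/3/m 80): {"yzr":{"c":[19,61,6,79,29]},"zd":[75,{"ecx":90,"gw":4},[45,63,39,97],{"cp":43,"h":16,"m":80,"py":58},[38,88,38,4,65]]}
After op 5 (replace /yzr/c/1 21): {"yzr":{"c":[19,21,6,79,29]},"zd":[75,{"ecx":90,"gw":4},[45,63,39,97],{"cp":43,"h":16,"m":80,"py":58},[38,88,38,4,65]]}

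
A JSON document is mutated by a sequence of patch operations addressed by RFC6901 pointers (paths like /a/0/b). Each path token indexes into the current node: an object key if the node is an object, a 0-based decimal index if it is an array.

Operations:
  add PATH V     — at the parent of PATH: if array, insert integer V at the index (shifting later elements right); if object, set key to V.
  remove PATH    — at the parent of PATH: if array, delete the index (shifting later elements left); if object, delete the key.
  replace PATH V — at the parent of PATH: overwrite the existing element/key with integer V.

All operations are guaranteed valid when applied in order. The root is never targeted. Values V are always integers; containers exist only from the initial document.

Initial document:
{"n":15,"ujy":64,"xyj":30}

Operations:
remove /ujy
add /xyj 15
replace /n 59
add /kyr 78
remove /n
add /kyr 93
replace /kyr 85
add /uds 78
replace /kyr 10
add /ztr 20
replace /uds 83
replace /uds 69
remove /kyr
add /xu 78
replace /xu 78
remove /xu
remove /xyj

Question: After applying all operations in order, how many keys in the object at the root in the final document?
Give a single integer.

After op 1 (remove /ujy): {"n":15,"xyj":30}
After op 2 (add /xyj 15): {"n":15,"xyj":15}
After op 3 (replace /n 59): {"n":59,"xyj":15}
After op 4 (add /kyr 78): {"kyr":78,"n":59,"xyj":15}
After op 5 (remove /n): {"kyr":78,"xyj":15}
After op 6 (add /kyr 93): {"kyr":93,"xyj":15}
After op 7 (replace /kyr 85): {"kyr":85,"xyj":15}
After op 8 (add /uds 78): {"kyr":85,"uds":78,"xyj":15}
After op 9 (replace /kyr 10): {"kyr":10,"uds":78,"xyj":15}
After op 10 (add /ztr 20): {"kyr":10,"uds":78,"xyj":15,"ztr":20}
After op 11 (replace /uds 83): {"kyr":10,"uds":83,"xyj":15,"ztr":20}
After op 12 (replace /uds 69): {"kyr":10,"uds":69,"xyj":15,"ztr":20}
After op 13 (remove /kyr): {"uds":69,"xyj":15,"ztr":20}
After op 14 (add /xu 78): {"uds":69,"xu":78,"xyj":15,"ztr":20}
After op 15 (replace /xu 78): {"uds":69,"xu":78,"xyj":15,"ztr":20}
After op 16 (remove /xu): {"uds":69,"xyj":15,"ztr":20}
After op 17 (remove /xyj): {"uds":69,"ztr":20}
Size at the root: 2

Answer: 2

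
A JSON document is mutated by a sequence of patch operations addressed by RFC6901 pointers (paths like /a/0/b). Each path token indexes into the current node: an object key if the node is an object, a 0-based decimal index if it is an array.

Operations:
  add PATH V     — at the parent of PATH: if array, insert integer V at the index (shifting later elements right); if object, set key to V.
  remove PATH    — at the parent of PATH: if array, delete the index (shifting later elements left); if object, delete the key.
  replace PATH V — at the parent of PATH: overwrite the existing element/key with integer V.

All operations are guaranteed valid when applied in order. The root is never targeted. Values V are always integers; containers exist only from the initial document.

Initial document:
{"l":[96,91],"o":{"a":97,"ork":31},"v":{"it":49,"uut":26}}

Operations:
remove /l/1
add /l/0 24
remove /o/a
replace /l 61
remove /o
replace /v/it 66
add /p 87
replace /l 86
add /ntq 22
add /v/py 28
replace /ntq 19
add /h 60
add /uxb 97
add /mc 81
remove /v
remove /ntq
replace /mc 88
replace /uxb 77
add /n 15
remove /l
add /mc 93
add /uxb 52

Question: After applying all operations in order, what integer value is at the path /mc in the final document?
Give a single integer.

Answer: 93

Derivation:
After op 1 (remove /l/1): {"l":[96],"o":{"a":97,"ork":31},"v":{"it":49,"uut":26}}
After op 2 (add /l/0 24): {"l":[24,96],"o":{"a":97,"ork":31},"v":{"it":49,"uut":26}}
After op 3 (remove /o/a): {"l":[24,96],"o":{"ork":31},"v":{"it":49,"uut":26}}
After op 4 (replace /l 61): {"l":61,"o":{"ork":31},"v":{"it":49,"uut":26}}
After op 5 (remove /o): {"l":61,"v":{"it":49,"uut":26}}
After op 6 (replace /v/it 66): {"l":61,"v":{"it":66,"uut":26}}
After op 7 (add /p 87): {"l":61,"p":87,"v":{"it":66,"uut":26}}
After op 8 (replace /l 86): {"l":86,"p":87,"v":{"it":66,"uut":26}}
After op 9 (add /ntq 22): {"l":86,"ntq":22,"p":87,"v":{"it":66,"uut":26}}
After op 10 (add /v/py 28): {"l":86,"ntq":22,"p":87,"v":{"it":66,"py":28,"uut":26}}
After op 11 (replace /ntq 19): {"l":86,"ntq":19,"p":87,"v":{"it":66,"py":28,"uut":26}}
After op 12 (add /h 60): {"h":60,"l":86,"ntq":19,"p":87,"v":{"it":66,"py":28,"uut":26}}
After op 13 (add /uxb 97): {"h":60,"l":86,"ntq":19,"p":87,"uxb":97,"v":{"it":66,"py":28,"uut":26}}
After op 14 (add /mc 81): {"h":60,"l":86,"mc":81,"ntq":19,"p":87,"uxb":97,"v":{"it":66,"py":28,"uut":26}}
After op 15 (remove /v): {"h":60,"l":86,"mc":81,"ntq":19,"p":87,"uxb":97}
After op 16 (remove /ntq): {"h":60,"l":86,"mc":81,"p":87,"uxb":97}
After op 17 (replace /mc 88): {"h":60,"l":86,"mc":88,"p":87,"uxb":97}
After op 18 (replace /uxb 77): {"h":60,"l":86,"mc":88,"p":87,"uxb":77}
After op 19 (add /n 15): {"h":60,"l":86,"mc":88,"n":15,"p":87,"uxb":77}
After op 20 (remove /l): {"h":60,"mc":88,"n":15,"p":87,"uxb":77}
After op 21 (add /mc 93): {"h":60,"mc":93,"n":15,"p":87,"uxb":77}
After op 22 (add /uxb 52): {"h":60,"mc":93,"n":15,"p":87,"uxb":52}
Value at /mc: 93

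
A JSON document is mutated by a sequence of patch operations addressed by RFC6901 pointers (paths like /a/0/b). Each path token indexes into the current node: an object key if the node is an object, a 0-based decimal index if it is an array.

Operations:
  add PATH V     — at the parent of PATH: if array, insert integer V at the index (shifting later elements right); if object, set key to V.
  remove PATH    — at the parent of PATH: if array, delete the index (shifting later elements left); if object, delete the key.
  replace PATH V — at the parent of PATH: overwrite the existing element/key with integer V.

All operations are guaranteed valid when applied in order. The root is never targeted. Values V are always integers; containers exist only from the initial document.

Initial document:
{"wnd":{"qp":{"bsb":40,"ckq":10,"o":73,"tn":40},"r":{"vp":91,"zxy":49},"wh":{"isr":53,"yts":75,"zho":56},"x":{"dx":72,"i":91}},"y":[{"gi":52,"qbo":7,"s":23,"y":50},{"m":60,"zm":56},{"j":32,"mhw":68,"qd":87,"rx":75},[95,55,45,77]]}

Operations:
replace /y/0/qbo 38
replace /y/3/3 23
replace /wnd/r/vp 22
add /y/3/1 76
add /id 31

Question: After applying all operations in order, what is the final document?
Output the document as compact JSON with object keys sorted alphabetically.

After op 1 (replace /y/0/qbo 38): {"wnd":{"qp":{"bsb":40,"ckq":10,"o":73,"tn":40},"r":{"vp":91,"zxy":49},"wh":{"isr":53,"yts":75,"zho":56},"x":{"dx":72,"i":91}},"y":[{"gi":52,"qbo":38,"s":23,"y":50},{"m":60,"zm":56},{"j":32,"mhw":68,"qd":87,"rx":75},[95,55,45,77]]}
After op 2 (replace /y/3/3 23): {"wnd":{"qp":{"bsb":40,"ckq":10,"o":73,"tn":40},"r":{"vp":91,"zxy":49},"wh":{"isr":53,"yts":75,"zho":56},"x":{"dx":72,"i":91}},"y":[{"gi":52,"qbo":38,"s":23,"y":50},{"m":60,"zm":56},{"j":32,"mhw":68,"qd":87,"rx":75},[95,55,45,23]]}
After op 3 (replace /wnd/r/vp 22): {"wnd":{"qp":{"bsb":40,"ckq":10,"o":73,"tn":40},"r":{"vp":22,"zxy":49},"wh":{"isr":53,"yts":75,"zho":56},"x":{"dx":72,"i":91}},"y":[{"gi":52,"qbo":38,"s":23,"y":50},{"m":60,"zm":56},{"j":32,"mhw":68,"qd":87,"rx":75},[95,55,45,23]]}
After op 4 (add /y/3/1 76): {"wnd":{"qp":{"bsb":40,"ckq":10,"o":73,"tn":40},"r":{"vp":22,"zxy":49},"wh":{"isr":53,"yts":75,"zho":56},"x":{"dx":72,"i":91}},"y":[{"gi":52,"qbo":38,"s":23,"y":50},{"m":60,"zm":56},{"j":32,"mhw":68,"qd":87,"rx":75},[95,76,55,45,23]]}
After op 5 (add /id 31): {"id":31,"wnd":{"qp":{"bsb":40,"ckq":10,"o":73,"tn":40},"r":{"vp":22,"zxy":49},"wh":{"isr":53,"yts":75,"zho":56},"x":{"dx":72,"i":91}},"y":[{"gi":52,"qbo":38,"s":23,"y":50},{"m":60,"zm":56},{"j":32,"mhw":68,"qd":87,"rx":75},[95,76,55,45,23]]}

Answer: {"id":31,"wnd":{"qp":{"bsb":40,"ckq":10,"o":73,"tn":40},"r":{"vp":22,"zxy":49},"wh":{"isr":53,"yts":75,"zho":56},"x":{"dx":72,"i":91}},"y":[{"gi":52,"qbo":38,"s":23,"y":50},{"m":60,"zm":56},{"j":32,"mhw":68,"qd":87,"rx":75},[95,76,55,45,23]]}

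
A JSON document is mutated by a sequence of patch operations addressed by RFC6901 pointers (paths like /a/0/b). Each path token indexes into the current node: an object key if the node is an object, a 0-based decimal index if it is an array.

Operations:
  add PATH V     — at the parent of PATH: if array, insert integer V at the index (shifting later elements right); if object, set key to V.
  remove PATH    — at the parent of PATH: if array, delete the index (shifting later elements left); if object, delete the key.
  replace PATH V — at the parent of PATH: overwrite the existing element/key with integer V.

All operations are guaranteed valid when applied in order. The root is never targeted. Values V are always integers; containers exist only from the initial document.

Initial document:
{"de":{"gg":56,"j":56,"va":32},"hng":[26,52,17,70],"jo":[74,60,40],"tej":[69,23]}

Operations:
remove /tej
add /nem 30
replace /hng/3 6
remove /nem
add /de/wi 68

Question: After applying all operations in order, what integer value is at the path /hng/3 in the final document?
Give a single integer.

After op 1 (remove /tej): {"de":{"gg":56,"j":56,"va":32},"hng":[26,52,17,70],"jo":[74,60,40]}
After op 2 (add /nem 30): {"de":{"gg":56,"j":56,"va":32},"hng":[26,52,17,70],"jo":[74,60,40],"nem":30}
After op 3 (replace /hng/3 6): {"de":{"gg":56,"j":56,"va":32},"hng":[26,52,17,6],"jo":[74,60,40],"nem":30}
After op 4 (remove /nem): {"de":{"gg":56,"j":56,"va":32},"hng":[26,52,17,6],"jo":[74,60,40]}
After op 5 (add /de/wi 68): {"de":{"gg":56,"j":56,"va":32,"wi":68},"hng":[26,52,17,6],"jo":[74,60,40]}
Value at /hng/3: 6

Answer: 6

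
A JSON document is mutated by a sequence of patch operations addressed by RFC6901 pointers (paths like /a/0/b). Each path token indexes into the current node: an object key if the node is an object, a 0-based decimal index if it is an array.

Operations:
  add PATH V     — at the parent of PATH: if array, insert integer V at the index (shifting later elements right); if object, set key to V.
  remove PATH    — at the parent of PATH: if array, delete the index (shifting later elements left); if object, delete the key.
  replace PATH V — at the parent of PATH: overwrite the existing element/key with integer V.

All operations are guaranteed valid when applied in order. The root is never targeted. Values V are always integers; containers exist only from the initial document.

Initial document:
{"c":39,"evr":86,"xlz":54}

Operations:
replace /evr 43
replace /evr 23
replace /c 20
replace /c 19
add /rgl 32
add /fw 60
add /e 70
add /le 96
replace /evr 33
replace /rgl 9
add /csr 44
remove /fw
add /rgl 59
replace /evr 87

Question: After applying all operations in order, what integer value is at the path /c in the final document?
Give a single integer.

Answer: 19

Derivation:
After op 1 (replace /evr 43): {"c":39,"evr":43,"xlz":54}
After op 2 (replace /evr 23): {"c":39,"evr":23,"xlz":54}
After op 3 (replace /c 20): {"c":20,"evr":23,"xlz":54}
After op 4 (replace /c 19): {"c":19,"evr":23,"xlz":54}
After op 5 (add /rgl 32): {"c":19,"evr":23,"rgl":32,"xlz":54}
After op 6 (add /fw 60): {"c":19,"evr":23,"fw":60,"rgl":32,"xlz":54}
After op 7 (add /e 70): {"c":19,"e":70,"evr":23,"fw":60,"rgl":32,"xlz":54}
After op 8 (add /le 96): {"c":19,"e":70,"evr":23,"fw":60,"le":96,"rgl":32,"xlz":54}
After op 9 (replace /evr 33): {"c":19,"e":70,"evr":33,"fw":60,"le":96,"rgl":32,"xlz":54}
After op 10 (replace /rgl 9): {"c":19,"e":70,"evr":33,"fw":60,"le":96,"rgl":9,"xlz":54}
After op 11 (add /csr 44): {"c":19,"csr":44,"e":70,"evr":33,"fw":60,"le":96,"rgl":9,"xlz":54}
After op 12 (remove /fw): {"c":19,"csr":44,"e":70,"evr":33,"le":96,"rgl":9,"xlz":54}
After op 13 (add /rgl 59): {"c":19,"csr":44,"e":70,"evr":33,"le":96,"rgl":59,"xlz":54}
After op 14 (replace /evr 87): {"c":19,"csr":44,"e":70,"evr":87,"le":96,"rgl":59,"xlz":54}
Value at /c: 19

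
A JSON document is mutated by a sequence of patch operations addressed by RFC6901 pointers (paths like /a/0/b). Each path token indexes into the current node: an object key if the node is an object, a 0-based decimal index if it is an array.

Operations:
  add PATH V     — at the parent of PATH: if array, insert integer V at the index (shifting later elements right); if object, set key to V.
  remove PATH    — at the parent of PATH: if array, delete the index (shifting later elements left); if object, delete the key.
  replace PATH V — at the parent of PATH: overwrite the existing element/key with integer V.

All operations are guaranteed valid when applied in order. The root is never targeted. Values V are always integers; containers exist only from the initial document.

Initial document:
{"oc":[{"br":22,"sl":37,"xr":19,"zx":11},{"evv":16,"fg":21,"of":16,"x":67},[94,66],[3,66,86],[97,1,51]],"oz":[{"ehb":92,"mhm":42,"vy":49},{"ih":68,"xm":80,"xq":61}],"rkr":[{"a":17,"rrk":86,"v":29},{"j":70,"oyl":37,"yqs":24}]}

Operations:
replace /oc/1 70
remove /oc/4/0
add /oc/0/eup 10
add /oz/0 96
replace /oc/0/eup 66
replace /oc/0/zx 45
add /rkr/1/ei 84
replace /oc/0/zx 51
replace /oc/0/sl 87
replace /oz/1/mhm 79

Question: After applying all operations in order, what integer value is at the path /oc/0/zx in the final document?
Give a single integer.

Answer: 51

Derivation:
After op 1 (replace /oc/1 70): {"oc":[{"br":22,"sl":37,"xr":19,"zx":11},70,[94,66],[3,66,86],[97,1,51]],"oz":[{"ehb":92,"mhm":42,"vy":49},{"ih":68,"xm":80,"xq":61}],"rkr":[{"a":17,"rrk":86,"v":29},{"j":70,"oyl":37,"yqs":24}]}
After op 2 (remove /oc/4/0): {"oc":[{"br":22,"sl":37,"xr":19,"zx":11},70,[94,66],[3,66,86],[1,51]],"oz":[{"ehb":92,"mhm":42,"vy":49},{"ih":68,"xm":80,"xq":61}],"rkr":[{"a":17,"rrk":86,"v":29},{"j":70,"oyl":37,"yqs":24}]}
After op 3 (add /oc/0/eup 10): {"oc":[{"br":22,"eup":10,"sl":37,"xr":19,"zx":11},70,[94,66],[3,66,86],[1,51]],"oz":[{"ehb":92,"mhm":42,"vy":49},{"ih":68,"xm":80,"xq":61}],"rkr":[{"a":17,"rrk":86,"v":29},{"j":70,"oyl":37,"yqs":24}]}
After op 4 (add /oz/0 96): {"oc":[{"br":22,"eup":10,"sl":37,"xr":19,"zx":11},70,[94,66],[3,66,86],[1,51]],"oz":[96,{"ehb":92,"mhm":42,"vy":49},{"ih":68,"xm":80,"xq":61}],"rkr":[{"a":17,"rrk":86,"v":29},{"j":70,"oyl":37,"yqs":24}]}
After op 5 (replace /oc/0/eup 66): {"oc":[{"br":22,"eup":66,"sl":37,"xr":19,"zx":11},70,[94,66],[3,66,86],[1,51]],"oz":[96,{"ehb":92,"mhm":42,"vy":49},{"ih":68,"xm":80,"xq":61}],"rkr":[{"a":17,"rrk":86,"v":29},{"j":70,"oyl":37,"yqs":24}]}
After op 6 (replace /oc/0/zx 45): {"oc":[{"br":22,"eup":66,"sl":37,"xr":19,"zx":45},70,[94,66],[3,66,86],[1,51]],"oz":[96,{"ehb":92,"mhm":42,"vy":49},{"ih":68,"xm":80,"xq":61}],"rkr":[{"a":17,"rrk":86,"v":29},{"j":70,"oyl":37,"yqs":24}]}
After op 7 (add /rkr/1/ei 84): {"oc":[{"br":22,"eup":66,"sl":37,"xr":19,"zx":45},70,[94,66],[3,66,86],[1,51]],"oz":[96,{"ehb":92,"mhm":42,"vy":49},{"ih":68,"xm":80,"xq":61}],"rkr":[{"a":17,"rrk":86,"v":29},{"ei":84,"j":70,"oyl":37,"yqs":24}]}
After op 8 (replace /oc/0/zx 51): {"oc":[{"br":22,"eup":66,"sl":37,"xr":19,"zx":51},70,[94,66],[3,66,86],[1,51]],"oz":[96,{"ehb":92,"mhm":42,"vy":49},{"ih":68,"xm":80,"xq":61}],"rkr":[{"a":17,"rrk":86,"v":29},{"ei":84,"j":70,"oyl":37,"yqs":24}]}
After op 9 (replace /oc/0/sl 87): {"oc":[{"br":22,"eup":66,"sl":87,"xr":19,"zx":51},70,[94,66],[3,66,86],[1,51]],"oz":[96,{"ehb":92,"mhm":42,"vy":49},{"ih":68,"xm":80,"xq":61}],"rkr":[{"a":17,"rrk":86,"v":29},{"ei":84,"j":70,"oyl":37,"yqs":24}]}
After op 10 (replace /oz/1/mhm 79): {"oc":[{"br":22,"eup":66,"sl":87,"xr":19,"zx":51},70,[94,66],[3,66,86],[1,51]],"oz":[96,{"ehb":92,"mhm":79,"vy":49},{"ih":68,"xm":80,"xq":61}],"rkr":[{"a":17,"rrk":86,"v":29},{"ei":84,"j":70,"oyl":37,"yqs":24}]}
Value at /oc/0/zx: 51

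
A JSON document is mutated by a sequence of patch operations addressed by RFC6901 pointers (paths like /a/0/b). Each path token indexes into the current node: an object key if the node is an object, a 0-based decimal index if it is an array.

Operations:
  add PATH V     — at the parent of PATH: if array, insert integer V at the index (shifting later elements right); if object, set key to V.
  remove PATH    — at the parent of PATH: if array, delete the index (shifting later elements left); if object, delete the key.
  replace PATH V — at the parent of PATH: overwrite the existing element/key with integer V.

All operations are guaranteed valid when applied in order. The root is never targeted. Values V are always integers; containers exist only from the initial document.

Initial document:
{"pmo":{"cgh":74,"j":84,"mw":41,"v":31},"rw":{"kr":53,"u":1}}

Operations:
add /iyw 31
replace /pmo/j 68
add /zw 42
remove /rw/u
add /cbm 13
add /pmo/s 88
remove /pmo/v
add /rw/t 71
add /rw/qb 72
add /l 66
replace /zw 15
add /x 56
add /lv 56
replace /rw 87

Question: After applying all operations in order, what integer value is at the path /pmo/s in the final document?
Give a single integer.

After op 1 (add /iyw 31): {"iyw":31,"pmo":{"cgh":74,"j":84,"mw":41,"v":31},"rw":{"kr":53,"u":1}}
After op 2 (replace /pmo/j 68): {"iyw":31,"pmo":{"cgh":74,"j":68,"mw":41,"v":31},"rw":{"kr":53,"u":1}}
After op 3 (add /zw 42): {"iyw":31,"pmo":{"cgh":74,"j":68,"mw":41,"v":31},"rw":{"kr":53,"u":1},"zw":42}
After op 4 (remove /rw/u): {"iyw":31,"pmo":{"cgh":74,"j":68,"mw":41,"v":31},"rw":{"kr":53},"zw":42}
After op 5 (add /cbm 13): {"cbm":13,"iyw":31,"pmo":{"cgh":74,"j":68,"mw":41,"v":31},"rw":{"kr":53},"zw":42}
After op 6 (add /pmo/s 88): {"cbm":13,"iyw":31,"pmo":{"cgh":74,"j":68,"mw":41,"s":88,"v":31},"rw":{"kr":53},"zw":42}
After op 7 (remove /pmo/v): {"cbm":13,"iyw":31,"pmo":{"cgh":74,"j":68,"mw":41,"s":88},"rw":{"kr":53},"zw":42}
After op 8 (add /rw/t 71): {"cbm":13,"iyw":31,"pmo":{"cgh":74,"j":68,"mw":41,"s":88},"rw":{"kr":53,"t":71},"zw":42}
After op 9 (add /rw/qb 72): {"cbm":13,"iyw":31,"pmo":{"cgh":74,"j":68,"mw":41,"s":88},"rw":{"kr":53,"qb":72,"t":71},"zw":42}
After op 10 (add /l 66): {"cbm":13,"iyw":31,"l":66,"pmo":{"cgh":74,"j":68,"mw":41,"s":88},"rw":{"kr":53,"qb":72,"t":71},"zw":42}
After op 11 (replace /zw 15): {"cbm":13,"iyw":31,"l":66,"pmo":{"cgh":74,"j":68,"mw":41,"s":88},"rw":{"kr":53,"qb":72,"t":71},"zw":15}
After op 12 (add /x 56): {"cbm":13,"iyw":31,"l":66,"pmo":{"cgh":74,"j":68,"mw":41,"s":88},"rw":{"kr":53,"qb":72,"t":71},"x":56,"zw":15}
After op 13 (add /lv 56): {"cbm":13,"iyw":31,"l":66,"lv":56,"pmo":{"cgh":74,"j":68,"mw":41,"s":88},"rw":{"kr":53,"qb":72,"t":71},"x":56,"zw":15}
After op 14 (replace /rw 87): {"cbm":13,"iyw":31,"l":66,"lv":56,"pmo":{"cgh":74,"j":68,"mw":41,"s":88},"rw":87,"x":56,"zw":15}
Value at /pmo/s: 88

Answer: 88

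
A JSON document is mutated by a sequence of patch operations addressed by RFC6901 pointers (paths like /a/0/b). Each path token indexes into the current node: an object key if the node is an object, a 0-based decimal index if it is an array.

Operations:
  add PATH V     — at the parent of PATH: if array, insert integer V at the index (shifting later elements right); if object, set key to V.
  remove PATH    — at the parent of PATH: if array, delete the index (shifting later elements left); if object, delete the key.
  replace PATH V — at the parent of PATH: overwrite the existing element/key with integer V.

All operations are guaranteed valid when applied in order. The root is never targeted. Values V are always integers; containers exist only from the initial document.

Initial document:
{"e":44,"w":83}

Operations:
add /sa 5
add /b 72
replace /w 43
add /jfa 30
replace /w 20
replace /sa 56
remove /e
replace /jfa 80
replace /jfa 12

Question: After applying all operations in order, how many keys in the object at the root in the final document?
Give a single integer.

After op 1 (add /sa 5): {"e":44,"sa":5,"w":83}
After op 2 (add /b 72): {"b":72,"e":44,"sa":5,"w":83}
After op 3 (replace /w 43): {"b":72,"e":44,"sa":5,"w":43}
After op 4 (add /jfa 30): {"b":72,"e":44,"jfa":30,"sa":5,"w":43}
After op 5 (replace /w 20): {"b":72,"e":44,"jfa":30,"sa":5,"w":20}
After op 6 (replace /sa 56): {"b":72,"e":44,"jfa":30,"sa":56,"w":20}
After op 7 (remove /e): {"b":72,"jfa":30,"sa":56,"w":20}
After op 8 (replace /jfa 80): {"b":72,"jfa":80,"sa":56,"w":20}
After op 9 (replace /jfa 12): {"b":72,"jfa":12,"sa":56,"w":20}
Size at the root: 4

Answer: 4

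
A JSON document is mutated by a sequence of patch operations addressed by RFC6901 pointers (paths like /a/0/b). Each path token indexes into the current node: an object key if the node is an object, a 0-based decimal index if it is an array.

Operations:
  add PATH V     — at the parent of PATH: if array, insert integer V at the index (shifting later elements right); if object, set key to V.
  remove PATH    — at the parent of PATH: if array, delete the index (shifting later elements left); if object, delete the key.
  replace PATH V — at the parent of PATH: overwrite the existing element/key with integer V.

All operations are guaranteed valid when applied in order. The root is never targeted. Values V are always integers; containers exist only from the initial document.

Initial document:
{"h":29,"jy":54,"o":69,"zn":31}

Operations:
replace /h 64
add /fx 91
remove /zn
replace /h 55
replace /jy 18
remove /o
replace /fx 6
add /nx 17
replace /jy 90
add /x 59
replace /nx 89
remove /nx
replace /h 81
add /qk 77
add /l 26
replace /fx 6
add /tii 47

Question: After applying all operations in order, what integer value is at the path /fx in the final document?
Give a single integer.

After op 1 (replace /h 64): {"h":64,"jy":54,"o":69,"zn":31}
After op 2 (add /fx 91): {"fx":91,"h":64,"jy":54,"o":69,"zn":31}
After op 3 (remove /zn): {"fx":91,"h":64,"jy":54,"o":69}
After op 4 (replace /h 55): {"fx":91,"h":55,"jy":54,"o":69}
After op 5 (replace /jy 18): {"fx":91,"h":55,"jy":18,"o":69}
After op 6 (remove /o): {"fx":91,"h":55,"jy":18}
After op 7 (replace /fx 6): {"fx":6,"h":55,"jy":18}
After op 8 (add /nx 17): {"fx":6,"h":55,"jy":18,"nx":17}
After op 9 (replace /jy 90): {"fx":6,"h":55,"jy":90,"nx":17}
After op 10 (add /x 59): {"fx":6,"h":55,"jy":90,"nx":17,"x":59}
After op 11 (replace /nx 89): {"fx":6,"h":55,"jy":90,"nx":89,"x":59}
After op 12 (remove /nx): {"fx":6,"h":55,"jy":90,"x":59}
After op 13 (replace /h 81): {"fx":6,"h":81,"jy":90,"x":59}
After op 14 (add /qk 77): {"fx":6,"h":81,"jy":90,"qk":77,"x":59}
After op 15 (add /l 26): {"fx":6,"h":81,"jy":90,"l":26,"qk":77,"x":59}
After op 16 (replace /fx 6): {"fx":6,"h":81,"jy":90,"l":26,"qk":77,"x":59}
After op 17 (add /tii 47): {"fx":6,"h":81,"jy":90,"l":26,"qk":77,"tii":47,"x":59}
Value at /fx: 6

Answer: 6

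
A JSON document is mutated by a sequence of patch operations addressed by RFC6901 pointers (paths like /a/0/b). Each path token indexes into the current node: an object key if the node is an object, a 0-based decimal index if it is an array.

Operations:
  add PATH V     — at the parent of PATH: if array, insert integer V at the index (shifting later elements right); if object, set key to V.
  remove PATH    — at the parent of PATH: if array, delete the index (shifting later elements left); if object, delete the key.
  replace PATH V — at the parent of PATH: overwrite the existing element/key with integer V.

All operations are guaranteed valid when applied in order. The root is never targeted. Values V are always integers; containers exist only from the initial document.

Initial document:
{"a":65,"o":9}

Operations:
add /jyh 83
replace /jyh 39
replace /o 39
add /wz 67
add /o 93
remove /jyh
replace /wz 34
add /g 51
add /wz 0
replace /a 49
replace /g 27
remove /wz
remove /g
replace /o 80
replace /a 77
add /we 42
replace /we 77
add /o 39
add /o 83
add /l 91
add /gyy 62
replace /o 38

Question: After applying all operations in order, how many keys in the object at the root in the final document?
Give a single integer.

After op 1 (add /jyh 83): {"a":65,"jyh":83,"o":9}
After op 2 (replace /jyh 39): {"a":65,"jyh":39,"o":9}
After op 3 (replace /o 39): {"a":65,"jyh":39,"o":39}
After op 4 (add /wz 67): {"a":65,"jyh":39,"o":39,"wz":67}
After op 5 (add /o 93): {"a":65,"jyh":39,"o":93,"wz":67}
After op 6 (remove /jyh): {"a":65,"o":93,"wz":67}
After op 7 (replace /wz 34): {"a":65,"o":93,"wz":34}
After op 8 (add /g 51): {"a":65,"g":51,"o":93,"wz":34}
After op 9 (add /wz 0): {"a":65,"g":51,"o":93,"wz":0}
After op 10 (replace /a 49): {"a":49,"g":51,"o":93,"wz":0}
After op 11 (replace /g 27): {"a":49,"g":27,"o":93,"wz":0}
After op 12 (remove /wz): {"a":49,"g":27,"o":93}
After op 13 (remove /g): {"a":49,"o":93}
After op 14 (replace /o 80): {"a":49,"o":80}
After op 15 (replace /a 77): {"a":77,"o":80}
After op 16 (add /we 42): {"a":77,"o":80,"we":42}
After op 17 (replace /we 77): {"a":77,"o":80,"we":77}
After op 18 (add /o 39): {"a":77,"o":39,"we":77}
After op 19 (add /o 83): {"a":77,"o":83,"we":77}
After op 20 (add /l 91): {"a":77,"l":91,"o":83,"we":77}
After op 21 (add /gyy 62): {"a":77,"gyy":62,"l":91,"o":83,"we":77}
After op 22 (replace /o 38): {"a":77,"gyy":62,"l":91,"o":38,"we":77}
Size at the root: 5

Answer: 5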